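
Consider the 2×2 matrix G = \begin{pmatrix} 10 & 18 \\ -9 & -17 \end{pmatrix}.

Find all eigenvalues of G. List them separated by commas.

det(G - rI) = (10 - r)(-17 - r) - (18)·(-9) = r^2 + 7r - 8.
This factors as (r + 8)·(r - 1) = 0.
Eigenvalues: -8, 1.

-8, 1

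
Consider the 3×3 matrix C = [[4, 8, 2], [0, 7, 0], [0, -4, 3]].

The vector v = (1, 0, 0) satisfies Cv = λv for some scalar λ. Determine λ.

Compute Cv: C·(1, 0, 0) = (4, 0, 0).
Since Cv = λv, compare component 1: 4 = λ·1, so λ = 4.

4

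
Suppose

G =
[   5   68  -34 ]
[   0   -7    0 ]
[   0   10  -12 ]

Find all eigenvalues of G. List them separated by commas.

-12, -7, 5

Set up det(μI - G) = 0.
Expanding along the first row, p(μ) = μ^3 + 14μ^2 - 11μ - 420.
Rational-root test: μ = 5 gives p(5) = 0.
Dividing by (μ - 5) leaves μ^2 + 19μ + 84.
The quadratic factors as (μ + 12)·(μ + 7).
Eigenvalues: -12, -7, 5.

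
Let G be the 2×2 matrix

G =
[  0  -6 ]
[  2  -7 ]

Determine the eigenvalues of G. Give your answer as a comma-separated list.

-4, -3

det(G - sI) = (0 - s)(-7 - s) - (-6)·(2) = s^2 + 7s + 12.
This factors as (s + 4)·(s + 3) = 0.
Eigenvalues: -4, -3.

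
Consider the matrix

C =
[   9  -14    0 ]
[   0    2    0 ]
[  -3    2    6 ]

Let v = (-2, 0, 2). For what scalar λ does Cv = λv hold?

9

Compute Cv: C·(-2, 0, 2) = (-18, 0, 18).
Since Cv = λv, compare component 1: -18 = λ·-2, so λ = 9.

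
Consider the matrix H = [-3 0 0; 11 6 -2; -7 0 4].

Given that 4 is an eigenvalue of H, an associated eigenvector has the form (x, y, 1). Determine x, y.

We need (H - 4I)v = 0.
H - 4I = [[-7, 0, 0], [11, 2, -2], [-7, 0, 0]].
Row 1: (-7)·x + (0)·y + (0)·1 = 0
Row 2: (11)·x + (2)·y + (-2)·1 = 0
Row 3: (-7)·x + (0)·y + (0)·1 = 0
Solving gives x = 0, y = 1.
Check: H·(0, 1, 1) = (0, 4, 4) = 4·(0, 1, 1).

0, 1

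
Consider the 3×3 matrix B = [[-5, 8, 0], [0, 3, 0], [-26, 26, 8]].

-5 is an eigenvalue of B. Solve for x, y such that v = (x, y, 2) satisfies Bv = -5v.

We need (B + 5I)v = 0.
B + 5I = [[0, 8, 0], [0, 8, 0], [-26, 26, 13]].
Row 1: (0)·x + (8)·y + (0)·2 = 0
Row 2: (0)·x + (8)·y + (0)·2 = 0
Row 3: (-26)·x + (26)·y + (13)·2 = 0
Solving gives x = 1, y = 0.
Check: B·(1, 0, 2) = (-5, 0, -10) = -5·(1, 0, 2).

1, 0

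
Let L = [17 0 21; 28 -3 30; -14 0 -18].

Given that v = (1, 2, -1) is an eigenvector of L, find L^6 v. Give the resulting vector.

(4096, 8192, -4096)

First find the eigenvalue: Lv = (-4, -8, 4) = -4·(1, 2, -1), so λ = -4.
Then L^6 v = λ^6·v = (-4)^6·(1, 2, -1) = 4096·(1, 2, -1) = (4096, 8192, -4096).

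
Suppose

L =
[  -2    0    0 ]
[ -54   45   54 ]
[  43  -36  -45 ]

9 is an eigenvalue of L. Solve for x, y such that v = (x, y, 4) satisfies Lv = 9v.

We need (L - 9I)v = 0.
L - 9I = [[-11, 0, 0], [-54, 36, 54], [43, -36, -54]].
Row 1: (-11)·x + (0)·y + (0)·4 = 0
Row 2: (-54)·x + (36)·y + (54)·4 = 0
Row 3: (43)·x + (-36)·y + (-54)·4 = 0
Solving gives x = 0, y = -6.
Check: L·(0, -6, 4) = (0, -54, 36) = 9·(0, -6, 4).

0, -6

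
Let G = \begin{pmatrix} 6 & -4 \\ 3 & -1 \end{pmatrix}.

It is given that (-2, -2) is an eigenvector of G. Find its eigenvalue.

Compute Gv: G·(-2, -2) = (-4, -4).
Since Gv = λv, compare component 1: -4 = λ·-2, so λ = 2.

2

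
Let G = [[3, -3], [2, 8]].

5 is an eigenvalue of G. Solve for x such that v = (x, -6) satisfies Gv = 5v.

We need (G - 5I)v = 0.
G - 5I = [[-2, -3], [2, 3]].
Row 1: (-2)·x + (-3)·-6 = 0
Row 2: (2)·x + (3)·-6 = 0
Solving gives x = 9.
Check: G·(9, -6) = (45, -30) = 5·(9, -6).

9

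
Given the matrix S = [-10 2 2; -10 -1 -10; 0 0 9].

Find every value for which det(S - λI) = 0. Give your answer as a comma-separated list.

Set up det(tI - S) = 0.
Cofactor expansion gives p(t) = t^3 + 2t^2 - 69t - 270.
Since p(-5) = 0, t = -5 is a root.
Dividing by (t + 5) leaves t^2 - 3t - 54.
The quadratic factors as (t + 6)·(t - 9).
Eigenvalues: -6, -5, 9.

-6, -5, 9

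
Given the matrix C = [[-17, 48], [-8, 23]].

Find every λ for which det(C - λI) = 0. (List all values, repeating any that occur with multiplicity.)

-1, 7

det(C - rI) = (-17 - r)(23 - r) - (48)·(-8) = r^2 - 6r - 7.
This factors as (r + 1)·(r - 7) = 0.
Eigenvalues: -1, 7.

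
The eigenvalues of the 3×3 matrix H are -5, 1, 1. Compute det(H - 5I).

-160

If H has eigenvalues -5, 1, 1, then H - 5I has eigenvalues -10, -4, -4.
det(H - 5I) = (-10) · (-4) · (-4) = -160.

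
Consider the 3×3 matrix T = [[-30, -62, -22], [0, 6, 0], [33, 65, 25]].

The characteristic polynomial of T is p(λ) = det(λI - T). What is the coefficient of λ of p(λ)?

-54

p(λ) = λ^3 - λ^2 - 54λ + 144.
The coefficient of λ is -54.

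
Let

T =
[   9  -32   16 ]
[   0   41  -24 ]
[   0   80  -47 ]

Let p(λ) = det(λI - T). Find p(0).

63

p(0) = det(0·I − T) = det(−T) = (−1)^3·det(T).
det(T) = -63, so p(0) = 63.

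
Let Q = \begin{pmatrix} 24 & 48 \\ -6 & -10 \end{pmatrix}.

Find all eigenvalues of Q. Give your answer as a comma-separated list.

6, 8

det(Q - lambda·I) = (24 - lambda)(-10 - lambda) - (48)·(-6) = lambda^2 - 14·lambda + 48.
This factors as (lambda - 6)·(lambda - 8) = 0.
Eigenvalues: 6, 8.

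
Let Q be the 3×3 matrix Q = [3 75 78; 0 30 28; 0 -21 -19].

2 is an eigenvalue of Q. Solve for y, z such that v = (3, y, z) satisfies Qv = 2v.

1, -1

We need (Q - 2I)v = 0.
Q - 2I = [[1, 75, 78], [0, 28, 28], [0, -21, -21]].
Row 1: (1)·3 + (75)·y + (78)·z = 0
Row 2: (0)·3 + (28)·y + (28)·z = 0
Row 3: (0)·3 + (-21)·y + (-21)·z = 0
Solving gives y = 1, z = -1.
Check: Q·(3, 1, -1) = (6, 2, -2) = 2·(3, 1, -1).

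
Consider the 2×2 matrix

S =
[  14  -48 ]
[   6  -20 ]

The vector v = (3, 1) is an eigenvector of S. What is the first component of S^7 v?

-384

First find the eigenvalue: Sv = (-6, -2) = -2·(3, 1), so λ = -2.
Then S^7 v = λ^7·v = (-2)^7·(3, 1) = -128·(3, 1) = (-384, -128).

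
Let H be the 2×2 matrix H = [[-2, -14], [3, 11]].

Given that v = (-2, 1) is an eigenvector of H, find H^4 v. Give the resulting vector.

(-1250, 625)

First find the eigenvalue: Hv = (-10, 5) = 5·(-2, 1), so λ = 5.
Then H^4 v = λ^4·v = 5^4·(-2, 1) = 625·(-2, 1) = (-1250, 625).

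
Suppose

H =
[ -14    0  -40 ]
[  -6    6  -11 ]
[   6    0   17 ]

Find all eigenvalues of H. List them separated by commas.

1, 2, 6

The characteristic polynomial is p(λ) = det(λI - H).
Expanding along the first row, p(λ) = λ^3 - 9λ^2 + 20λ - 12.
Rational-root test: λ = 1 gives p(1) = 0.
Dividing by (λ - 1) leaves λ^2 - 8λ + 12.
The quadratic factors as (λ - 2)·(λ - 6).
Eigenvalues: 1, 2, 6.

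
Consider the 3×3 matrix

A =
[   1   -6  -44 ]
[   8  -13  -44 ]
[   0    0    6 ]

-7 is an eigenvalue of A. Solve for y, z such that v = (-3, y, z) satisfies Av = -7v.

-4, 0

We need (A + 7I)v = 0.
A + 7I = [[8, -6, -44], [8, -6, -44], [0, 0, 13]].
Row 1: (8)·-3 + (-6)·y + (-44)·z = 0
Row 2: (8)·-3 + (-6)·y + (-44)·z = 0
Row 3: (0)·-3 + (0)·y + (13)·z = 0
Solving gives y = -4, z = 0.
Check: A·(-3, -4, 0) = (21, 28, 0) = -7·(-3, -4, 0).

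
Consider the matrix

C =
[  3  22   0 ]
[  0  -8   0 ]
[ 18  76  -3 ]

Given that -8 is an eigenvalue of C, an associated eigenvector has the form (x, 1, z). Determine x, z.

-2, -8

We need (C + 8I)v = 0.
C + 8I = [[11, 22, 0], [0, 0, 0], [18, 76, 5]].
Row 1: (11)·x + (22)·1 + (0)·z = 0
Row 2: (0)·x + (0)·1 + (0)·z = 0
Row 3: (18)·x + (76)·1 + (5)·z = 0
Solving gives x = -2, z = -8.
Check: C·(-2, 1, -8) = (16, -8, 64) = -8·(-2, 1, -8).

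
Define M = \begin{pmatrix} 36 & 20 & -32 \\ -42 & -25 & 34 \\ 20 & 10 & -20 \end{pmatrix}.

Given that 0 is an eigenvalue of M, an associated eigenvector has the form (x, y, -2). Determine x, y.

We need (M)v = 0.
M = [[36, 20, -32], [-42, -25, 34], [20, 10, -20]].
Row 1: (36)·x + (20)·y + (-32)·-2 = 0
Row 2: (-42)·x + (-25)·y + (34)·-2 = 0
Row 3: (20)·x + (10)·y + (-20)·-2 = 0
Solving gives x = -4, y = 4.
Check: M·(-4, 4, -2) = (0, 0, 0) = 0·(-4, 4, -2).

-4, 4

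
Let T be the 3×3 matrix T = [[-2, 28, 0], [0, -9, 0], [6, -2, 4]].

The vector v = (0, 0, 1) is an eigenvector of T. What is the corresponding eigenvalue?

4

Compute Tv: T·(0, 0, 1) = (0, 0, 4).
Since Tv = λv, compare component 3: 4 = λ·1, so λ = 4.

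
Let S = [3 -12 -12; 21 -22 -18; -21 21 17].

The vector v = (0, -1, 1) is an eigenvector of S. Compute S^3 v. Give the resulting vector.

First find the eigenvalue: Sv = (0, 4, -4) = -4·(0, -1, 1), so λ = -4.
Then S^3 v = λ^3·v = (-4)^3·(0, -1, 1) = -64·(0, -1, 1) = (0, 64, -64).

(0, 64, -64)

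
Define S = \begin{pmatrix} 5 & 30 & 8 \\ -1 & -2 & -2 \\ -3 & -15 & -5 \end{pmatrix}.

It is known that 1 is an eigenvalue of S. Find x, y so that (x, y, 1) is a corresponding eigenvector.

-2, 0

We need (S - 1I)v = 0.
S - 1I = [[4, 30, 8], [-1, -3, -2], [-3, -15, -6]].
Row 1: (4)·x + (30)·y + (8)·1 = 0
Row 2: (-1)·x + (-3)·y + (-2)·1 = 0
Row 3: (-3)·x + (-15)·y + (-6)·1 = 0
Solving gives x = -2, y = 0.
Check: S·(-2, 0, 1) = (-2, 0, 1) = 1·(-2, 0, 1).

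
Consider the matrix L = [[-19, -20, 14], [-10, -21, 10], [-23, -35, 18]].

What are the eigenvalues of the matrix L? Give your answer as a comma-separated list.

The characteristic polynomial is p(t) = det(tI - L).
Expanding along the first row, p(t) = t^3 + 22t^2 + 151t + 330.
Rational-root test: t = -5 gives p(-5) = 0.
Factor out (t + 5): p(t) = (t + 5)·(t^2 + 17t + 66).
The quadratic factors as (t + 11)·(t + 6).
Eigenvalues: -11, -6, -5.

-11, -6, -5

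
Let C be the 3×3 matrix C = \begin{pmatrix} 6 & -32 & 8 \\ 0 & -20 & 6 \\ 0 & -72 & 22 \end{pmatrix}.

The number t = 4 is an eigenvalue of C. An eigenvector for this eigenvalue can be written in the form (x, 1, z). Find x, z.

0, 4

We need (C - 4I)v = 0.
C - 4I = [[2, -32, 8], [0, -24, 6], [0, -72, 18]].
Row 1: (2)·x + (-32)·1 + (8)·z = 0
Row 2: (0)·x + (-24)·1 + (6)·z = 0
Row 3: (0)·x + (-72)·1 + (18)·z = 0
Solving gives x = 0, z = 4.
Check: C·(0, 1, 4) = (0, 4, 16) = 4·(0, 1, 4).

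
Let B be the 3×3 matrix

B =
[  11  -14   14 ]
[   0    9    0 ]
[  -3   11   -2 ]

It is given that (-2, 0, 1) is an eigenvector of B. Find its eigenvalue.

Compute Bv: B·(-2, 0, 1) = (-8, 0, 4).
Since Bv = λv, compare component 1: -8 = λ·-2, so λ = 4.

4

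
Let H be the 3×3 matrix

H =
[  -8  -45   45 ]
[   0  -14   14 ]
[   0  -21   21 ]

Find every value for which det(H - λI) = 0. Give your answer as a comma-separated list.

-8, 0, 7

Set up det(lambda·I - H) = 0.
Expanding along the first row, p(lambda) = lambda^3 + lambda^2 - 56·lambda.
Since p(0) = 0, lambda = 0 is a root.
Factor out lambda: p(lambda) = lambda·(lambda^2 + lambda - 56).
The quadratic factors as (lambda + 8)·(lambda - 7).
Eigenvalues: -8, 0, 7.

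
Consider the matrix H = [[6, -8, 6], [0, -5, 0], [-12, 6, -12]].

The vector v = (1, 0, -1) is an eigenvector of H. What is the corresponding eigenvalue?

Compute Hv: H·(1, 0, -1) = (0, 0, 0).
Since Hv = λv, compare component 1: 0 = λ·1, so λ = 0.

0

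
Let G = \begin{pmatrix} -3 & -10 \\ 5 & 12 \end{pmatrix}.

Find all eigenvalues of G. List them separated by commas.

det(G - sI) = (-3 - s)(12 - s) - (-10)·(5) = s^2 - 9s + 14.
This factors as (s - 2)·(s - 7) = 0.
Eigenvalues: 2, 7.

2, 7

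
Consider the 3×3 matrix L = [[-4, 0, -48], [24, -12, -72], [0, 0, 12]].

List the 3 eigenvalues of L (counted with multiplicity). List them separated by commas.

-12, -4, 12

Set up det(sI - L) = 0.
Expanding the 3×3 determinant: p(s) = s^3 + 4s^2 - 144s - 576.
Rational-root test: s = -12 gives p(-12) = 0.
Dividing by (s + 12) leaves s^2 - 8s - 48.
The quadratic factors as (s + 4)·(s - 12).
Eigenvalues: -12, -4, 12.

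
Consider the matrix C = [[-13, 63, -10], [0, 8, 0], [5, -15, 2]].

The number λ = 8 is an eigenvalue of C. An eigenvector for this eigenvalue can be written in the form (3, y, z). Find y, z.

We need (C - 8I)v = 0.
C - 8I = [[-21, 63, -10], [0, 0, 0], [5, -15, -6]].
Row 1: (-21)·3 + (63)·y + (-10)·z = 0
Row 2: (0)·3 + (0)·y + (0)·z = 0
Row 3: (5)·3 + (-15)·y + (-6)·z = 0
Solving gives y = 1, z = 0.
Check: C·(3, 1, 0) = (24, 8, 0) = 8·(3, 1, 0).

1, 0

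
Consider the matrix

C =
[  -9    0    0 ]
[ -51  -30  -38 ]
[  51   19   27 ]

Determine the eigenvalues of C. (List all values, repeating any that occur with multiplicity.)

-11, -9, 8

The characteristic polynomial is p(λ) = det(λI - C).
Cofactor expansion gives p(λ) = λ^3 + 12λ^2 - 61λ - 792.
Try λ = -9: p(-9) = 0, so -9 is a root.
Dividing by (λ + 9) leaves λ^2 + 3λ - 88.
The quadratic factors as (λ + 11)·(λ - 8).
Eigenvalues: -11, -9, 8.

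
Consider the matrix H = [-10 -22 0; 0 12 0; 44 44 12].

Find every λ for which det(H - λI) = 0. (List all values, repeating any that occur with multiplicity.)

The characteristic polynomial is p(μ) = det(μI - H).
Expanding the 3×3 determinant: p(μ) = μ^3 - 14μ^2 - 96μ + 1440.
Try μ = 12: p(12) = 0, so 12 is a root.
Factor out (μ - 12): p(μ) = (μ - 12)·(μ^2 - 2μ - 120).
The quadratic factors as (μ + 10)·(μ - 12).
Eigenvalues: -10, 12, 12.

-10, 12, 12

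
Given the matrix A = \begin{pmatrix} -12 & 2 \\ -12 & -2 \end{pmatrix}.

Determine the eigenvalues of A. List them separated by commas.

det(A - rI) = (-12 - r)(-2 - r) - (2)·(-12) = r^2 + 14r + 48.
This factors as (r + 8)·(r + 6) = 0.
Eigenvalues: -8, -6.

-8, -6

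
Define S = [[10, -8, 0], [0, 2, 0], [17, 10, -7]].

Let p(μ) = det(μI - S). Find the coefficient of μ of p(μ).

p(μ) = μ^3 - 5μ^2 - 64μ + 140.
The coefficient of μ is -64.

-64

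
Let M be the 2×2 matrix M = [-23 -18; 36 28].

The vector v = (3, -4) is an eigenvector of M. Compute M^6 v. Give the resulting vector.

(3, -4)

First find the eigenvalue: Mv = (3, -4) = 1·(3, -4), so λ = 1.
Then M^6 v = λ^6·v = 1^6·(3, -4) = 1·(3, -4) = (3, -4).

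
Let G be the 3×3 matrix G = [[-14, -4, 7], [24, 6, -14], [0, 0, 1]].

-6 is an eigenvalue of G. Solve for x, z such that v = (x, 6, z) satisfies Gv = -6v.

-3, 0

We need (G + 6I)v = 0.
G + 6I = [[-8, -4, 7], [24, 12, -14], [0, 0, 7]].
Row 1: (-8)·x + (-4)·6 + (7)·z = 0
Row 2: (24)·x + (12)·6 + (-14)·z = 0
Row 3: (0)·x + (0)·6 + (7)·z = 0
Solving gives x = -3, z = 0.
Check: G·(-3, 6, 0) = (18, -36, 0) = -6·(-3, 6, 0).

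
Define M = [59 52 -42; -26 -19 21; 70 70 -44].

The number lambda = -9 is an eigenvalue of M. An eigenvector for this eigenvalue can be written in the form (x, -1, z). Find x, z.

We need (M + 9I)v = 0.
M + 9I = [[68, 52, -42], [-26, -10, 21], [70, 70, -35]].
Row 1: (68)·x + (52)·-1 + (-42)·z = 0
Row 2: (-26)·x + (-10)·-1 + (21)·z = 0
Row 3: (70)·x + (70)·-1 + (-35)·z = 0
Solving gives x = 2, z = 2.
Check: M·(2, -1, 2) = (-18, 9, -18) = -9·(2, -1, 2).

2, 2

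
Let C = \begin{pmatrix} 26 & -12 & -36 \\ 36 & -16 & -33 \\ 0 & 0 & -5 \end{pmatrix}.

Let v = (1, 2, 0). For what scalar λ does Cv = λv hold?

Compute Cv: C·(1, 2, 0) = (2, 4, 0).
Since Cv = λv, compare component 1: 2 = λ·1, so λ = 2.

2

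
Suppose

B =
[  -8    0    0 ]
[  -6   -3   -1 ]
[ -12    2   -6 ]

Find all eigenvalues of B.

Compute the characteristic polynomial p(t) = det(tI - B).
Expanding the 3×3 determinant: p(t) = t^3 + 17t^2 + 92t + 160.
Rational-root test: t = -4 gives p(-4) = 0.
Dividing by (t + 4) leaves t^2 + 13t + 40.
The quadratic factors as (t + 8)·(t + 5).
Eigenvalues: -8, -5, -4.

-8, -5, -4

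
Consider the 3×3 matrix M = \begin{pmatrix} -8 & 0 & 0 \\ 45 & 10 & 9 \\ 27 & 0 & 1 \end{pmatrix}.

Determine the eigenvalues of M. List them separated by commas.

-8, 1, 10

Set up det(sI - M) = 0.
Expanding along the first row, p(s) = s^3 - 3s^2 - 78s + 80.
Try s = 1: p(1) = 0, so 1 is a root.
Dividing by (s - 1) leaves s^2 - 2s - 80.
The quadratic factors as (s + 8)·(s - 10).
Eigenvalues: -8, 1, 10.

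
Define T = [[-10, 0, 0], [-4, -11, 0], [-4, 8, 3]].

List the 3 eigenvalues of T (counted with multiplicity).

T is lower triangular, so its eigenvalues are the diagonal entries.
Diagonal: -10, -11, 3.

-11, -10, 3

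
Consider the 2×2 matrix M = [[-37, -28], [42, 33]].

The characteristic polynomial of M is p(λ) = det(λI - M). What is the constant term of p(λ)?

p(λ) = λ^2 + 4λ - 45.
The constant term is -45.

-45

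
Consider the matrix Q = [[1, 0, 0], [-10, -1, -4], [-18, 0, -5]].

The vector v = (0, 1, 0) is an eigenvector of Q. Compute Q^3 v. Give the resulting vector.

First find the eigenvalue: Qv = (0, -1, 0) = -1·(0, 1, 0), so λ = -1.
Then Q^3 v = λ^3·v = (-1)^3·(0, 1, 0) = -1·(0, 1, 0) = (0, -1, 0).

(0, -1, 0)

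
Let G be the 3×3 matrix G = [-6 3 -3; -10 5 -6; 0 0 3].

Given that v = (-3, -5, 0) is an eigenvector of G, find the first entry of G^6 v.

-3

First find the eigenvalue: Gv = (3, 5, 0) = -1·(-3, -5, 0), so λ = -1.
Then G^6 v = λ^6·v = (-1)^6·(-3, -5, 0) = 1·(-3, -5, 0) = (-3, -5, 0).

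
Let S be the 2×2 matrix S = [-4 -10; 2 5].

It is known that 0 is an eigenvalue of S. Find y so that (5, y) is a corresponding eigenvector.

We need (S)v = 0.
S = [[-4, -10], [2, 5]].
Row 1: (-4)·5 + (-10)·y = 0
Row 2: (2)·5 + (5)·y = 0
Solving gives y = -2.
Check: S·(5, -2) = (0, 0) = 0·(5, -2).

-2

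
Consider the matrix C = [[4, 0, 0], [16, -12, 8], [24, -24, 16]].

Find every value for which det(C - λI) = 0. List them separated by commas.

The characteristic polynomial is p(λ) = det(λI - C).
Expanding along the first row, p(λ) = λ^3 - 8λ^2 + 16λ.
Rational-root test: λ = 0 gives p(0) = 0.
Factor out λ: p(λ) = λ·(λ^2 - 8λ + 16).
The quadratic factor is (λ - 4)^2.
Eigenvalues: 0, 4, 4.

0, 4, 4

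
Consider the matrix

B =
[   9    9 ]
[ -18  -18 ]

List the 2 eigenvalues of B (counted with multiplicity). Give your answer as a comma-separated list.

det(B - lambda·I) = (9 - lambda)(-18 - lambda) - (9)·(-18) = lambda^2 + 9·lambda.
This factors as (lambda + 9)·lambda = 0.
Eigenvalues: -9, 0.

-9, 0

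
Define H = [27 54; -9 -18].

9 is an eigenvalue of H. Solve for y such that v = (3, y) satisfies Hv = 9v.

We need (H - 9I)v = 0.
H - 9I = [[18, 54], [-9, -27]].
Row 1: (18)·3 + (54)·y = 0
Row 2: (-9)·3 + (-27)·y = 0
Solving gives y = -1.
Check: H·(3, -1) = (27, -9) = 9·(3, -1).

-1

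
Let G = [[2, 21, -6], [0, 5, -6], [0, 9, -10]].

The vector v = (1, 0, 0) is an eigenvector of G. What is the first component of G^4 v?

First find the eigenvalue: Gv = (2, 0, 0) = 2·(1, 0, 0), so λ = 2.
Then G^4 v = λ^4·v = 2^4·(1, 0, 0) = 16·(1, 0, 0) = (16, 0, 0).

16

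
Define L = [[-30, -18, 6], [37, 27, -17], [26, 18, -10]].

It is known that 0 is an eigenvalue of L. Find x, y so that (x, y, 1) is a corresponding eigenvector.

-1, 2

We need (L)v = 0.
L = [[-30, -18, 6], [37, 27, -17], [26, 18, -10]].
Row 1: (-30)·x + (-18)·y + (6)·1 = 0
Row 2: (37)·x + (27)·y + (-17)·1 = 0
Row 3: (26)·x + (18)·y + (-10)·1 = 0
Solving gives x = -1, y = 2.
Check: L·(-1, 2, 1) = (0, 0, 0) = 0·(-1, 2, 1).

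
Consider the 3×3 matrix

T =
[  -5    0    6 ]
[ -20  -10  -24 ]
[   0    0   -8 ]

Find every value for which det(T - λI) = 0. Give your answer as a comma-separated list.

Compute the characteristic polynomial p(λ) = det(λI - T).
Expanding along the first row, p(λ) = λ^3 + 23λ^2 + 170λ + 400.
Try λ = -5: p(-5) = 0, so -5 is a root.
Factor out (λ + 5): p(λ) = (λ + 5)·(λ^2 + 18λ + 80).
The quadratic factors as (λ + 10)·(λ + 8).
Eigenvalues: -10, -8, -5.

-10, -8, -5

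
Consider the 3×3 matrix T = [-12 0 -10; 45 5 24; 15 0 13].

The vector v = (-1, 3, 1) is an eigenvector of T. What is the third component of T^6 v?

64

First find the eigenvalue: Tv = (2, -6, -2) = -2·(-1, 3, 1), so λ = -2.
Then T^6 v = λ^6·v = (-2)^6·(-1, 3, 1) = 64·(-1, 3, 1) = (-64, 192, 64).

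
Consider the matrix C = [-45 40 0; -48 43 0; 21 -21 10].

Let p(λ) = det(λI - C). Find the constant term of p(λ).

p(λ) = λ^3 - 8λ^2 - 35λ + 150.
The constant term is 150.

150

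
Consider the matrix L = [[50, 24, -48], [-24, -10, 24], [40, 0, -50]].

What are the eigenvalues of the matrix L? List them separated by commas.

-10, -2, 2

Compute the characteristic polynomial p(r) = det(rI - L).
Expanding the 3×3 determinant: p(r) = r^3 + 10r^2 - 4r - 40.
Rational-root test: r = 2 gives p(2) = 0.
Factor out (r - 2): p(r) = (r - 2)·(r^2 + 12r + 20).
The quadratic factors as (r + 10)·(r + 2).
Eigenvalues: -10, -2, 2.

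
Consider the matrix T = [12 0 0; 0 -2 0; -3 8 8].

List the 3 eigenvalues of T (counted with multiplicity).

-2, 8, 12

T is lower triangular, so its eigenvalues are the diagonal entries.
Diagonal: 12, -2, 8.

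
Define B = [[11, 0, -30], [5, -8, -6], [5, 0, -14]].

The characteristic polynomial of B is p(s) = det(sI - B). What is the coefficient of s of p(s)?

20

p(s) = s^3 + 11s^2 + 20s - 32.
The coefficient of s is 20.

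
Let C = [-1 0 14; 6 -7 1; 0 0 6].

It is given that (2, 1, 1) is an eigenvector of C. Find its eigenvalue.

Compute Cv: C·(2, 1, 1) = (12, 6, 6).
Since Cv = λv, compare component 1: 12 = λ·2, so λ = 6.

6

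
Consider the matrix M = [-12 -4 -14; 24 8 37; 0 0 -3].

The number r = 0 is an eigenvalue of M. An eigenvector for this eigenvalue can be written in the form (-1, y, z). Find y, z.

3, 0

We need (M)v = 0.
M = [[-12, -4, -14], [24, 8, 37], [0, 0, -3]].
Row 1: (-12)·-1 + (-4)·y + (-14)·z = 0
Row 2: (24)·-1 + (8)·y + (37)·z = 0
Row 3: (0)·-1 + (0)·y + (-3)·z = 0
Solving gives y = 3, z = 0.
Check: M·(-1, 3, 0) = (0, 0, 0) = 0·(-1, 3, 0).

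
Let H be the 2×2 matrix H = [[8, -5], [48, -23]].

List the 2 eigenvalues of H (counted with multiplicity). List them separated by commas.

-8, -7

det(H - rI) = (8 - r)(-23 - r) - (-5)·(48) = r^2 + 15r + 56.
This factors as (r + 8)·(r + 7) = 0.
Eigenvalues: -8, -7.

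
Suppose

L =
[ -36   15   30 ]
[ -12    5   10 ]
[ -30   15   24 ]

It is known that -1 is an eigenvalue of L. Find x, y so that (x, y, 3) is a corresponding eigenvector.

We need (L + 1I)v = 0.
L + 1I = [[-35, 15, 30], [-12, 6, 10], [-30, 15, 25]].
Row 1: (-35)·x + (15)·y + (30)·3 = 0
Row 2: (-12)·x + (6)·y + (10)·3 = 0
Row 3: (-30)·x + (15)·y + (25)·3 = 0
Solving gives x = 3, y = 1.
Check: L·(3, 1, 3) = (-3, -1, -3) = -1·(3, 1, 3).

3, 1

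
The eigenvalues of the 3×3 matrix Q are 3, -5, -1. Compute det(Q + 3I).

-24

If Q has eigenvalues 3, -5, -1, then Q + 3I has eigenvalues 6, -2, 2.
det(Q + 3I) = (6) · (-2) · (2) = -24.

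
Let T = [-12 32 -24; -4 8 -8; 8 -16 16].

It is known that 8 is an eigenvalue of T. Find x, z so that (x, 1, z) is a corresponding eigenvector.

We need (T - 8I)v = 0.
T - 8I = [[-20, 32, -24], [-4, 0, -8], [8, -16, 8]].
Row 1: (-20)·x + (32)·1 + (-24)·z = 0
Row 2: (-4)·x + (0)·1 + (-8)·z = 0
Row 3: (8)·x + (-16)·1 + (8)·z = 0
Solving gives x = 4, z = -2.
Check: T·(4, 1, -2) = (32, 8, -16) = 8·(4, 1, -2).

4, -2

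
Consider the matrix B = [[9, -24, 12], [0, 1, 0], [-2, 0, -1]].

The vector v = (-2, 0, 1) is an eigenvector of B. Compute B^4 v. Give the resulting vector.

First find the eigenvalue: Bv = (-6, 0, 3) = 3·(-2, 0, 1), so λ = 3.
Then B^4 v = λ^4·v = 3^4·(-2, 0, 1) = 81·(-2, 0, 1) = (-162, 0, 81).

(-162, 0, 81)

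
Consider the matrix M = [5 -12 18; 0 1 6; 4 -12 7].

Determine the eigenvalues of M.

1, 5, 7

Compute the characteristic polynomial p(lambda) = det(lambda·I - M).
Cofactor expansion gives p(lambda) = lambda^3 - 13·lambda^2 + 47·lambda - 35.
Rational-root test: lambda = 1 gives p(1) = 0.
Dividing by (lambda - 1) leaves lambda^2 - 12·lambda + 35.
The quadratic factors as (lambda - 5)·(lambda - 7).
Eigenvalues: 1, 5, 7.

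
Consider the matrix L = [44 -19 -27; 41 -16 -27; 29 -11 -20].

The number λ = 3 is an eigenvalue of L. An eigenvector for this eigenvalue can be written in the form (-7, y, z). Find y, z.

-8, -5

We need (L - 3I)v = 0.
L - 3I = [[41, -19, -27], [41, -19, -27], [29, -11, -23]].
Row 1: (41)·-7 + (-19)·y + (-27)·z = 0
Row 2: (41)·-7 + (-19)·y + (-27)·z = 0
Row 3: (29)·-7 + (-11)·y + (-23)·z = 0
Solving gives y = -8, z = -5.
Check: L·(-7, -8, -5) = (-21, -24, -15) = 3·(-7, -8, -5).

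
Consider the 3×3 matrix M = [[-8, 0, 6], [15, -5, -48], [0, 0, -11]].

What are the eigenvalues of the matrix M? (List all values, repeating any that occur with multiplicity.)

-11, -8, -5

The characteristic polynomial is p(s) = det(sI - M).
Expanding the 3×3 determinant: p(s) = s^3 + 24s^2 + 183s + 440.
Since p(-11) = 0, s = -11 is a root.
Dividing by (s + 11) leaves s^2 + 13s + 40.
The quadratic factors as (s + 8)·(s + 5).
Eigenvalues: -11, -8, -5.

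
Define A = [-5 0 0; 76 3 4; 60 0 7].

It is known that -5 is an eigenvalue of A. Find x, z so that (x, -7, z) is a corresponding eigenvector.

1, -5

We need (A + 5I)v = 0.
A + 5I = [[0, 0, 0], [76, 8, 4], [60, 0, 12]].
Row 1: (0)·x + (0)·-7 + (0)·z = 0
Row 2: (76)·x + (8)·-7 + (4)·z = 0
Row 3: (60)·x + (0)·-7 + (12)·z = 0
Solving gives x = 1, z = -5.
Check: A·(1, -7, -5) = (-5, 35, 25) = -5·(1, -7, -5).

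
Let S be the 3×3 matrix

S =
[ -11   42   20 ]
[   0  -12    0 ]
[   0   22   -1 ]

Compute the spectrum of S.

The characteristic polynomial is p(r) = det(rI - S).
Cofactor expansion gives p(r) = r^3 + 24r^2 + 155r + 132.
Try r = -12: p(-12) = 0, so -12 is a root.
Dividing by (r + 12) leaves r^2 + 12r + 11.
The quadratic factors as (r + 11)·(r + 1).
Eigenvalues: -12, -11, -1.

-12, -11, -1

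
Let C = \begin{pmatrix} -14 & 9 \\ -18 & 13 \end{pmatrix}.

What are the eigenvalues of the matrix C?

det(C - lambda·I) = (-14 - lambda)(13 - lambda) - (9)·(-18) = lambda^2 + lambda - 20.
This factors as (lambda + 5)·(lambda - 4) = 0.
Eigenvalues: -5, 4.

-5, 4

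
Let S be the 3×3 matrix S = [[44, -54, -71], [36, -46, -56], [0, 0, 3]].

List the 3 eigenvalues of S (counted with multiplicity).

Set up det(tI - S) = 0.
Expanding the 3×3 determinant: p(t) = t^3 - t^2 - 86t + 240.
Rational-root test: t = 8 gives p(8) = 0.
Dividing by (t - 8) leaves t^2 + 7t - 30.
The quadratic factors as (t + 10)·(t - 3).
Eigenvalues: -10, 3, 8.

-10, 3, 8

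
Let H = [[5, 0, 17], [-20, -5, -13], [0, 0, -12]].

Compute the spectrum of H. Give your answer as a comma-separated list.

Compute the characteristic polynomial p(λ) = det(λI - H).
Expanding along the first row, p(λ) = λ^3 + 12λ^2 - 25λ - 300.
Since p(5) = 0, λ = 5 is a root.
Dividing by (λ - 5) leaves λ^2 + 17λ + 60.
The quadratic factors as (λ + 12)·(λ + 5).
Eigenvalues: -12, -5, 5.

-12, -5, 5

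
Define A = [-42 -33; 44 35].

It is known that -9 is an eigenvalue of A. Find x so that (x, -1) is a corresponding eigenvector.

1

We need (A + 9I)v = 0.
A + 9I = [[-33, -33], [44, 44]].
Row 1: (-33)·x + (-33)·-1 = 0
Row 2: (44)·x + (44)·-1 = 0
Solving gives x = 1.
Check: A·(1, -1) = (-9, 9) = -9·(1, -1).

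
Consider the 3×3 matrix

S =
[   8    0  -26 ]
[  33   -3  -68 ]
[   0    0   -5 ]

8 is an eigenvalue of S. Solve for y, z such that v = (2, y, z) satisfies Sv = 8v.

6, 0

We need (S - 8I)v = 0.
S - 8I = [[0, 0, -26], [33, -11, -68], [0, 0, -13]].
Row 1: (0)·2 + (0)·y + (-26)·z = 0
Row 2: (33)·2 + (-11)·y + (-68)·z = 0
Row 3: (0)·2 + (0)·y + (-13)·z = 0
Solving gives y = 6, z = 0.
Check: S·(2, 6, 0) = (16, 48, 0) = 8·(2, 6, 0).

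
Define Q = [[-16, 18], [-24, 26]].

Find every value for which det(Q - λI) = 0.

det(Q - sI) = (-16 - s)(26 - s) - (18)·(-24) = s^2 - 10s + 16.
This factors as (s - 2)·(s - 8) = 0.
Eigenvalues: 2, 8.

2, 8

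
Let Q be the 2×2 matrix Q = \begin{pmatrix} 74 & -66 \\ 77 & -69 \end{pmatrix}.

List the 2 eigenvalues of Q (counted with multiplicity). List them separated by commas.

det(Q - λI) = (74 - λ)(-69 - λ) - (-66)·(77) = λ^2 - 5λ - 24.
This factors as (λ + 3)·(λ - 8) = 0.
Eigenvalues: -3, 8.

-3, 8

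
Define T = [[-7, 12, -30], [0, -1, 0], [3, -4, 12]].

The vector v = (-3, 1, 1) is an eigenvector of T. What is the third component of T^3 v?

First find the eigenvalue: Tv = (3, -1, -1) = -1·(-3, 1, 1), so λ = -1.
Then T^3 v = λ^3·v = (-1)^3·(-3, 1, 1) = -1·(-3, 1, 1) = (3, -1, -1).

-1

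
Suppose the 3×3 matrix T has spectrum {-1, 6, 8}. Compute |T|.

-48

det(T) is the product of the eigenvalues: (-1) · (6) · (8) = -48.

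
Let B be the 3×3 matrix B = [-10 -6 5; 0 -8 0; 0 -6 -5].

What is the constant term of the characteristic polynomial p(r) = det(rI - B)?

400

p(0) = det(0·I − B) = det(−B) = (−1)^3·det(B).
det(B) = -400, so p(0) = 400.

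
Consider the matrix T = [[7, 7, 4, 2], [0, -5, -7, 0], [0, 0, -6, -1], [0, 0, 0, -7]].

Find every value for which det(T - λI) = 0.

T is upper triangular, so its eigenvalues are the diagonal entries.
Diagonal: 7, -5, -6, -7.

-7, -6, -5, 7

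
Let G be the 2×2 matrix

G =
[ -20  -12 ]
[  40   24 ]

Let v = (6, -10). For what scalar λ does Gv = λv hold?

Compute Gv: G·(6, -10) = (0, 0).
Since Gv = λv, compare component 1: 0 = λ·6, so λ = 0.

0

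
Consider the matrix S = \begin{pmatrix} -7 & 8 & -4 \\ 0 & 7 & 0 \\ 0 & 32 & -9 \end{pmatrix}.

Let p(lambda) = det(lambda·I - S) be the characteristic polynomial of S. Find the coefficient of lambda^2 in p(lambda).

The coefficient of lambda^2 of det(lambda·I - S) is −trace(S).
trace(S) = (-7) + (7) + (-9) = -9, so the coefficient is 9.

9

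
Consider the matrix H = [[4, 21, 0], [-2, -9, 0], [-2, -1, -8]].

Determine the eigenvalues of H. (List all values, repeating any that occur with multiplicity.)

Set up det(sI - H) = 0.
Expanding along the first row, p(s) = s^3 + 13s^2 + 46s + 48.
Rational-root test: s = -2 gives p(-2) = 0.
Factor out (s + 2): p(s) = (s + 2)·(s^2 + 11s + 24).
The quadratic factors as (s + 8)·(s + 3).
Eigenvalues: -8, -3, -2.

-8, -3, -2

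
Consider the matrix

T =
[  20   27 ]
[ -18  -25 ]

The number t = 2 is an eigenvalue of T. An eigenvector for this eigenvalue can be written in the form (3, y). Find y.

We need (T - 2I)v = 0.
T - 2I = [[18, 27], [-18, -27]].
Row 1: (18)·3 + (27)·y = 0
Row 2: (-18)·3 + (-27)·y = 0
Solving gives y = -2.
Check: T·(3, -2) = (6, -4) = 2·(3, -2).

-2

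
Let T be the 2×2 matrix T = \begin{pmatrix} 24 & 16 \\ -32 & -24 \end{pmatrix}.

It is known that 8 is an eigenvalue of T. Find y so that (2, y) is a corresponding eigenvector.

-2

We need (T - 8I)v = 0.
T - 8I = [[16, 16], [-32, -32]].
Row 1: (16)·2 + (16)·y = 0
Row 2: (-32)·2 + (-32)·y = 0
Solving gives y = -2.
Check: T·(2, -2) = (16, -16) = 8·(2, -2).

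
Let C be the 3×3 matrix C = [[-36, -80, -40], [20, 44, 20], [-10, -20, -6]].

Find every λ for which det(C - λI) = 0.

The characteristic polynomial is p(t) = det(tI - C).
Expanding the 3×3 determinant: p(t) = t^3 - 2t^2 - 32t + 96.
Rational-root test: t = 4 gives p(4) = 0.
Factor out (t - 4): p(t) = (t - 4)·(t^2 + 2t - 24).
The quadratic factors as (t + 6)·(t - 4).
Eigenvalues: -6, 4, 4.

-6, 4, 4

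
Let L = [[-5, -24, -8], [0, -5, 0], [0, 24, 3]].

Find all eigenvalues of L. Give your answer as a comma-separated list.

Set up det(λI - L) = 0.
Cofactor expansion gives p(λ) = λ^3 + 7λ^2 - 5λ - 75.
Rational-root test: λ = 3 gives p(3) = 0.
Factor out (λ - 3): p(λ) = (λ - 3)·(λ^2 + 10λ + 25).
The quadratic factor is (λ + 5)^2.
Eigenvalues: -5, -5, 3.

-5, -5, 3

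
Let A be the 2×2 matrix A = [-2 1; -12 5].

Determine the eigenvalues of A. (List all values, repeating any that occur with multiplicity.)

1, 2

det(A - sI) = (-2 - s)(5 - s) - (1)·(-12) = s^2 - 3s + 2.
This factors as (s - 1)·(s - 2) = 0.
Eigenvalues: 1, 2.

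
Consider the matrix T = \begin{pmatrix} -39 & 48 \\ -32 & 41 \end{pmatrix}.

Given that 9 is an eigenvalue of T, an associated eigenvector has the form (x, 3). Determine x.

3

We need (T - 9I)v = 0.
T - 9I = [[-48, 48], [-32, 32]].
Row 1: (-48)·x + (48)·3 = 0
Row 2: (-32)·x + (32)·3 = 0
Solving gives x = 3.
Check: T·(3, 3) = (27, 27) = 9·(3, 3).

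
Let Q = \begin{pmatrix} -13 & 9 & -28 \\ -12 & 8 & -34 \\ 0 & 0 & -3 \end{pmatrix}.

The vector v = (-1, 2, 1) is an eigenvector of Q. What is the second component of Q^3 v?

-54

First find the eigenvalue: Qv = (3, -6, -3) = -3·(-1, 2, 1), so λ = -3.
Then Q^3 v = λ^3·v = (-3)^3·(-1, 2, 1) = -27·(-1, 2, 1) = (27, -54, -27).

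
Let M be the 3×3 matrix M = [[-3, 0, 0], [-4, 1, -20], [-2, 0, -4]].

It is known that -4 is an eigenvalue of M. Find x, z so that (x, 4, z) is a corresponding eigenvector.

0, 1

We need (M + 4I)v = 0.
M + 4I = [[1, 0, 0], [-4, 5, -20], [-2, 0, 0]].
Row 1: (1)·x + (0)·4 + (0)·z = 0
Row 2: (-4)·x + (5)·4 + (-20)·z = 0
Row 3: (-2)·x + (0)·4 + (0)·z = 0
Solving gives x = 0, z = 1.
Check: M·(0, 4, 1) = (0, -16, -4) = -4·(0, 4, 1).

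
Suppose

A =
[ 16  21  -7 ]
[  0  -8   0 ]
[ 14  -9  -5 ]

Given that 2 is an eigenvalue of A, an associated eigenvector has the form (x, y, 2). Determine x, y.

1, 0

We need (A - 2I)v = 0.
A - 2I = [[14, 21, -7], [0, -10, 0], [14, -9, -7]].
Row 1: (14)·x + (21)·y + (-7)·2 = 0
Row 2: (0)·x + (-10)·y + (0)·2 = 0
Row 3: (14)·x + (-9)·y + (-7)·2 = 0
Solving gives x = 1, y = 0.
Check: A·(1, 0, 2) = (2, 0, 4) = 2·(1, 0, 2).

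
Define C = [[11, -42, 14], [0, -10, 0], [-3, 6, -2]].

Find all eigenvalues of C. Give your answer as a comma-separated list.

Set up det(rI - C) = 0.
Cofactor expansion gives p(r) = r^3 + r^2 - 70r + 200.
Try r = 4: p(4) = 0, so 4 is a root.
Dividing by (r - 4) leaves r^2 + 5r - 50.
The quadratic factors as (r + 10)·(r - 5).
Eigenvalues: -10, 4, 5.

-10, 4, 5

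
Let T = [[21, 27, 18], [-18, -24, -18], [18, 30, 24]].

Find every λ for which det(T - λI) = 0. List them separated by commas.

3, 6, 12

The characteristic polynomial is p(lambda) = det(lambda·I - T).
Expanding the 3×3 determinant: p(lambda) = lambda^3 - 21·lambda^2 + 126·lambda - 216.
Try lambda = 3: p(3) = 0, so 3 is a root.
Dividing by (lambda - 3) leaves lambda^2 - 18·lambda + 72.
The quadratic factors as (lambda - 6)·(lambda - 12).
Eigenvalues: 3, 6, 12.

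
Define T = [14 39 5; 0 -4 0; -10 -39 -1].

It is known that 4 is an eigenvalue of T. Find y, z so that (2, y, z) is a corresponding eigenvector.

0, -4

We need (T - 4I)v = 0.
T - 4I = [[10, 39, 5], [0, -8, 0], [-10, -39, -5]].
Row 1: (10)·2 + (39)·y + (5)·z = 0
Row 2: (0)·2 + (-8)·y + (0)·z = 0
Row 3: (-10)·2 + (-39)·y + (-5)·z = 0
Solving gives y = 0, z = -4.
Check: T·(2, 0, -4) = (8, 0, -16) = 4·(2, 0, -4).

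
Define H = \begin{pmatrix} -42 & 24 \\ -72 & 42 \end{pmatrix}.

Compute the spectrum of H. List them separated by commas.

det(H - μI) = (-42 - μ)(42 - μ) - (24)·(-72) = μ^2 - 36.
This factors as (μ + 6)·(μ - 6) = 0.
Eigenvalues: -6, 6.

-6, 6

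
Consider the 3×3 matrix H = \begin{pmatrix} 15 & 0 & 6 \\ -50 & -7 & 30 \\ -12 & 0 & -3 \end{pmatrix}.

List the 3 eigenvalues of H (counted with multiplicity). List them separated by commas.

The characteristic polynomial is p(μ) = det(μI - H).
Cofactor expansion gives p(μ) = μ^3 - 5μ^2 - 57μ + 189.
Since p(3) = 0, μ = 3 is a root.
Factor out (μ - 3): p(μ) = (μ - 3)·(μ^2 - 2μ - 63).
The quadratic factors as (μ + 7)·(μ - 9).
Eigenvalues: -7, 3, 9.

-7, 3, 9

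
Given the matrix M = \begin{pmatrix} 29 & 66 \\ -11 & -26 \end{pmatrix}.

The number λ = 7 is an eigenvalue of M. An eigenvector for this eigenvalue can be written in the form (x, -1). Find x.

We need (M - 7I)v = 0.
M - 7I = [[22, 66], [-11, -33]].
Row 1: (22)·x + (66)·-1 = 0
Row 2: (-11)·x + (-33)·-1 = 0
Solving gives x = 3.
Check: M·(3, -1) = (21, -7) = 7·(3, -1).

3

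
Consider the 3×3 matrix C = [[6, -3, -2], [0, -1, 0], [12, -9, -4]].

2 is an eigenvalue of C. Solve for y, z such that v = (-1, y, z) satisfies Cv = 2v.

We need (C - 2I)v = 0.
C - 2I = [[4, -3, -2], [0, -3, 0], [12, -9, -6]].
Row 1: (4)·-1 + (-3)·y + (-2)·z = 0
Row 2: (0)·-1 + (-3)·y + (0)·z = 0
Row 3: (12)·-1 + (-9)·y + (-6)·z = 0
Solving gives y = 0, z = -2.
Check: C·(-1, 0, -2) = (-2, 0, -4) = 2·(-1, 0, -2).

0, -2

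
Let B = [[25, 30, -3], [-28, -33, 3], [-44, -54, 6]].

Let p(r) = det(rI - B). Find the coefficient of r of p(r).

-3

p(r) = r^3 + 2r^2 - 3r.
The coefficient of r is -3.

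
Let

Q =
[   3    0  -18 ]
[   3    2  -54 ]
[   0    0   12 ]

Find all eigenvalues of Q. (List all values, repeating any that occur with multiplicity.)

2, 3, 12

Set up det(rI - Q) = 0.
Expanding along the first row, p(r) = r^3 - 17r^2 + 66r - 72.
Try r = 3: p(3) = 0, so 3 is a root.
Factor out (r - 3): p(r) = (r - 3)·(r^2 - 14r + 24).
The quadratic factors as (r - 2)·(r - 12).
Eigenvalues: 2, 3, 12.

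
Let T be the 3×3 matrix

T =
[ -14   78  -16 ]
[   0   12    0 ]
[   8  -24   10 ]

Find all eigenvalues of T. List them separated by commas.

Set up det(μI - T) = 0.
Cofactor expansion gives p(μ) = μ^3 - 8μ^2 - 60μ + 144.
Rational-root test: μ = 2 gives p(2) = 0.
Factor out (μ - 2): p(μ) = (μ - 2)·(μ^2 - 6μ - 72).
The quadratic factors as (μ + 6)·(μ - 12).
Eigenvalues: -6, 2, 12.

-6, 2, 12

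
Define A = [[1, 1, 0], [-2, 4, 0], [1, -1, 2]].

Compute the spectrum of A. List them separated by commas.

2, 2, 3

Compute the characteristic polynomial p(s) = det(sI - A).
Expanding along the first row, p(s) = s^3 - 7s^2 + 16s - 12.
Rational-root test: s = 2 gives p(2) = 0.
Factor out (s - 2): p(s) = (s - 2)·(s^2 - 5s + 6).
The quadratic factors as (s - 2)·(s - 3).
Eigenvalues: 2, 2, 3.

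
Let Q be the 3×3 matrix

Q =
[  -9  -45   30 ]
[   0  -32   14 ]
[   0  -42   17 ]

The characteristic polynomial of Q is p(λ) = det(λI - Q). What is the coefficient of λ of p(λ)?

179

p(λ) = λ^3 + 24λ^2 + 179λ + 396.
The coefficient of λ is 179.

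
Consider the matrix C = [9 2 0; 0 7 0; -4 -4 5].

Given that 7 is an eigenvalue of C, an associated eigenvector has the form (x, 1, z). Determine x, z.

-1, 0

We need (C - 7I)v = 0.
C - 7I = [[2, 2, 0], [0, 0, 0], [-4, -4, -2]].
Row 1: (2)·x + (2)·1 + (0)·z = 0
Row 2: (0)·x + (0)·1 + (0)·z = 0
Row 3: (-4)·x + (-4)·1 + (-2)·z = 0
Solving gives x = -1, z = 0.
Check: C·(-1, 1, 0) = (-7, 7, 0) = 7·(-1, 1, 0).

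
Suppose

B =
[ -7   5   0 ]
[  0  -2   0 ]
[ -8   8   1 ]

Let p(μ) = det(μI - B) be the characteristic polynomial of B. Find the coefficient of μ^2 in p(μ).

The coefficient of μ^2 of det(μI - B) is −trace(B).
trace(B) = (-7) + (-2) + (1) = -8, so the coefficient is 8.

8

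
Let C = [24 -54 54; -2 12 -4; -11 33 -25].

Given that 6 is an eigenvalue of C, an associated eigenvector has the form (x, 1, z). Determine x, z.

3, 0

We need (C - 6I)v = 0.
C - 6I = [[18, -54, 54], [-2, 6, -4], [-11, 33, -31]].
Row 1: (18)·x + (-54)·1 + (54)·z = 0
Row 2: (-2)·x + (6)·1 + (-4)·z = 0
Row 3: (-11)·x + (33)·1 + (-31)·z = 0
Solving gives x = 3, z = 0.
Check: C·(3, 1, 0) = (18, 6, 0) = 6·(3, 1, 0).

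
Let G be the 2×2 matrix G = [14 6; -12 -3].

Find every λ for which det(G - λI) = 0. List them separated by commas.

5, 6

det(G - rI) = (14 - r)(-3 - r) - (6)·(-12) = r^2 - 11r + 30.
This factors as (r - 5)·(r - 6) = 0.
Eigenvalues: 5, 6.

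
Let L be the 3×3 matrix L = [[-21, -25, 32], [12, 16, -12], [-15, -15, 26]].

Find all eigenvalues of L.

4, 6, 11

The characteristic polynomial is p(λ) = det(λI - L).
Expanding the 3×3 determinant: p(λ) = λ^3 - 21λ^2 + 134λ - 264.
Since p(6) = 0, λ = 6 is a root.
Factor out (λ - 6): p(λ) = (λ - 6)·(λ^2 - 15λ + 44).
The quadratic factors as (λ - 4)·(λ - 11).
Eigenvalues: 4, 6, 11.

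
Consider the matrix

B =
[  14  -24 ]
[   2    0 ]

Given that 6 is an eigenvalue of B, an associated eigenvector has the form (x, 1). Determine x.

We need (B - 6I)v = 0.
B - 6I = [[8, -24], [2, -6]].
Row 1: (8)·x + (-24)·1 = 0
Row 2: (2)·x + (-6)·1 = 0
Solving gives x = 3.
Check: B·(3, 1) = (18, 6) = 6·(3, 1).

3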